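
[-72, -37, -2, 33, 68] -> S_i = -72 + 35*i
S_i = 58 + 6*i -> [58, 64, 70, 76, 82]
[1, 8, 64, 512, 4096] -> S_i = 1*8^i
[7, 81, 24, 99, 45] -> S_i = Random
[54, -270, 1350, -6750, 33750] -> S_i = 54*-5^i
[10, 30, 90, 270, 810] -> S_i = 10*3^i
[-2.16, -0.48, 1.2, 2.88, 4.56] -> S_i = -2.16 + 1.68*i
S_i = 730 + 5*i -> [730, 735, 740, 745, 750]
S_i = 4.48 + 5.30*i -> [4.48, 9.78, 15.08, 20.38, 25.68]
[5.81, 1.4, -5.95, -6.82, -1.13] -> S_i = Random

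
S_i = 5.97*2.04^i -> [5.97, 12.18, 24.84, 50.68, 103.39]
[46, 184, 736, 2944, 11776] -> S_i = 46*4^i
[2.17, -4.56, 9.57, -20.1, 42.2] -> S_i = 2.17*(-2.10)^i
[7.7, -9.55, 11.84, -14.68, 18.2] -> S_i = 7.70*(-1.24)^i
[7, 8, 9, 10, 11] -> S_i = 7 + 1*i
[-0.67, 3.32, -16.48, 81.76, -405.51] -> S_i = -0.67*(-4.96)^i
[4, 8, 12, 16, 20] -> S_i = 4 + 4*i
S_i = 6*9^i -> [6, 54, 486, 4374, 39366]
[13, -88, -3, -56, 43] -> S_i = Random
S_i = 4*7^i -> [4, 28, 196, 1372, 9604]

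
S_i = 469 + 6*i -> [469, 475, 481, 487, 493]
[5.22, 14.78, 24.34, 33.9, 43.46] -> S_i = 5.22 + 9.56*i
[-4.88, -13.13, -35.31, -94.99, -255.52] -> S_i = -4.88*2.69^i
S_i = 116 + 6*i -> [116, 122, 128, 134, 140]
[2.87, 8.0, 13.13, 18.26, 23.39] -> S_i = 2.87 + 5.13*i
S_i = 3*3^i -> [3, 9, 27, 81, 243]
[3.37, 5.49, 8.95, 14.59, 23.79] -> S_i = 3.37*1.63^i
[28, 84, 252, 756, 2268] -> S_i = 28*3^i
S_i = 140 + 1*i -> [140, 141, 142, 143, 144]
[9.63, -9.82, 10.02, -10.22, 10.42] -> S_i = 9.63*(-1.02)^i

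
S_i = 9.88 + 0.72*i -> [9.88, 10.6, 11.32, 12.04, 12.76]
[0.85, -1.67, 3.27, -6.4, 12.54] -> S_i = 0.85*(-1.96)^i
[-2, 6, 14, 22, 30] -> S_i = -2 + 8*i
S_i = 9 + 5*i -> [9, 14, 19, 24, 29]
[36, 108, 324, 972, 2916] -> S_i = 36*3^i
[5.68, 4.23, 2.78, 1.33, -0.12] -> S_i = 5.68 + -1.45*i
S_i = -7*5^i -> [-7, -35, -175, -875, -4375]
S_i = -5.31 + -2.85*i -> [-5.31, -8.16, -11.01, -13.86, -16.71]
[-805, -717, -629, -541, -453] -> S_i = -805 + 88*i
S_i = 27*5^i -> [27, 135, 675, 3375, 16875]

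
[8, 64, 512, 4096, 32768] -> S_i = 8*8^i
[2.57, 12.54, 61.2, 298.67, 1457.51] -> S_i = 2.57*4.88^i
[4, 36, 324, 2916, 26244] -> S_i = 4*9^i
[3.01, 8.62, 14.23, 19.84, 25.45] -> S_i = 3.01 + 5.61*i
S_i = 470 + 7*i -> [470, 477, 484, 491, 498]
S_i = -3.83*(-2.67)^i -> [-3.83, 10.23, -27.3, 72.9, -194.65]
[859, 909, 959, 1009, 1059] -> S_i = 859 + 50*i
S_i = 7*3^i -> [7, 21, 63, 189, 567]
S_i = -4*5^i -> [-4, -20, -100, -500, -2500]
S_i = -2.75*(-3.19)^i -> [-2.75, 8.77, -27.98, 89.27, -284.77]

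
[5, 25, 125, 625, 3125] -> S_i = 5*5^i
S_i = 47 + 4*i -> [47, 51, 55, 59, 63]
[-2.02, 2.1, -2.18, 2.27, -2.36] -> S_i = -2.02*(-1.04)^i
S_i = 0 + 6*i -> [0, 6, 12, 18, 24]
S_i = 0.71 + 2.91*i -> [0.71, 3.62, 6.53, 9.44, 12.35]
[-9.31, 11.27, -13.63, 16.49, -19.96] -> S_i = -9.31*(-1.21)^i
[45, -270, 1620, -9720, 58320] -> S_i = 45*-6^i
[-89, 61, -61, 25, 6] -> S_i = Random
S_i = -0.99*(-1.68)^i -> [-0.99, 1.66, -2.79, 4.69, -7.89]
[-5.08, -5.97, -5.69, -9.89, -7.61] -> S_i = Random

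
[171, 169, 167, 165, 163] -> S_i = 171 + -2*i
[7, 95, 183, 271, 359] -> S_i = 7 + 88*i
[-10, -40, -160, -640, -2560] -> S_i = -10*4^i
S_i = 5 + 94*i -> [5, 99, 193, 287, 381]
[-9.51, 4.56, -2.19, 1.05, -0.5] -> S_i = -9.51*(-0.48)^i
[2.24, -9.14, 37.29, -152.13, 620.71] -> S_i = 2.24*(-4.08)^i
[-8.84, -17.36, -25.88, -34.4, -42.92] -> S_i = -8.84 + -8.52*i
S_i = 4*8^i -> [4, 32, 256, 2048, 16384]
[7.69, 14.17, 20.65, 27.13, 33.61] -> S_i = 7.69 + 6.48*i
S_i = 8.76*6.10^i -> [8.76, 53.44, 325.96, 1988.35, 12128.96]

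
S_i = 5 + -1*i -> [5, 4, 3, 2, 1]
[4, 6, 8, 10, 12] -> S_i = 4 + 2*i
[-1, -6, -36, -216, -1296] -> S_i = -1*6^i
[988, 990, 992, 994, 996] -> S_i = 988 + 2*i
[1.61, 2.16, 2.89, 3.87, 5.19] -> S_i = 1.61*1.34^i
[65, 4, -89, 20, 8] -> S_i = Random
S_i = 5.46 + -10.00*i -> [5.46, -4.54, -14.54, -24.54, -34.54]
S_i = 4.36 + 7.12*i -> [4.36, 11.48, 18.6, 25.72, 32.84]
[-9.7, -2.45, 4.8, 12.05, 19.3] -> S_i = -9.70 + 7.25*i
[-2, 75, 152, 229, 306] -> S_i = -2 + 77*i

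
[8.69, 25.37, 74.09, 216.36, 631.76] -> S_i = 8.69*2.92^i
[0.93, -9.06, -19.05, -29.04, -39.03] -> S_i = 0.93 + -9.99*i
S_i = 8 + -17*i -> [8, -9, -26, -43, -60]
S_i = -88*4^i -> [-88, -352, -1408, -5632, -22528]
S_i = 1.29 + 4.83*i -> [1.29, 6.12, 10.95, 15.78, 20.61]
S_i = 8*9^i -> [8, 72, 648, 5832, 52488]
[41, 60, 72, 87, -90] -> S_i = Random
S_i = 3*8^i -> [3, 24, 192, 1536, 12288]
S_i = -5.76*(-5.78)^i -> [-5.76, 33.29, -192.43, 1112.26, -6428.86]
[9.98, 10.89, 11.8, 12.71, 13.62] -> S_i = 9.98 + 0.91*i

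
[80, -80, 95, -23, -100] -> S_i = Random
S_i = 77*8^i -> [77, 616, 4928, 39424, 315392]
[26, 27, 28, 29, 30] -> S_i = 26 + 1*i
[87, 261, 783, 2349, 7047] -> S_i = 87*3^i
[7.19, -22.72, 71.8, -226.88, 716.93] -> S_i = 7.19*(-3.16)^i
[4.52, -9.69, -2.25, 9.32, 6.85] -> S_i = Random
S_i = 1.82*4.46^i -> [1.82, 8.12, 36.2, 161.46, 720.13]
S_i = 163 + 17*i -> [163, 180, 197, 214, 231]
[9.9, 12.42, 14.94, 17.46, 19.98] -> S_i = 9.90 + 2.52*i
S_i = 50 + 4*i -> [50, 54, 58, 62, 66]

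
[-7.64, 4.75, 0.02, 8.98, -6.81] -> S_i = Random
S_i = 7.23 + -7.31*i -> [7.23, -0.08, -7.39, -14.7, -22.01]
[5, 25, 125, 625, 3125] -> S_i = 5*5^i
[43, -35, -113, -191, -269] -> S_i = 43 + -78*i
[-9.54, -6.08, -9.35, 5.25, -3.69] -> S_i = Random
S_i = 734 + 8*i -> [734, 742, 750, 758, 766]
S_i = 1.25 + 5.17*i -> [1.25, 6.42, 11.59, 16.76, 21.93]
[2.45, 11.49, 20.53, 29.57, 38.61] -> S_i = 2.45 + 9.04*i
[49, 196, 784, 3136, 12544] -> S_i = 49*4^i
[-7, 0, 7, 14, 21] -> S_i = -7 + 7*i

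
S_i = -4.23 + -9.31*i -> [-4.23, -13.54, -22.85, -32.16, -41.47]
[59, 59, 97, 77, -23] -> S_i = Random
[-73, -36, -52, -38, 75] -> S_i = Random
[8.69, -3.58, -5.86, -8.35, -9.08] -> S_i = Random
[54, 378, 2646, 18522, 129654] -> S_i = 54*7^i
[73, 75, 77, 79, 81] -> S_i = 73 + 2*i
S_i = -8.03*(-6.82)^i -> [-8.03, 54.76, -373.49, 2547.23, -17372.13]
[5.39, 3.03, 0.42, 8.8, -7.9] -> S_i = Random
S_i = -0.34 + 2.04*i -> [-0.34, 1.7, 3.74, 5.78, 7.82]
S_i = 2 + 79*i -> [2, 81, 160, 239, 318]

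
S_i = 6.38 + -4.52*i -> [6.38, 1.86, -2.66, -7.18, -11.7]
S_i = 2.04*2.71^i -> [2.04, 5.53, 14.98, 40.6, 110.03]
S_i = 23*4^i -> [23, 92, 368, 1472, 5888]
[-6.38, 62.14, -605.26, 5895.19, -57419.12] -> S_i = -6.38*(-9.74)^i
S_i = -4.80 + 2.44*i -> [-4.8, -2.36, 0.08, 2.52, 4.96]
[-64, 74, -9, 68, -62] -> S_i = Random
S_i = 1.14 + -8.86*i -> [1.14, -7.72, -16.58, -25.44, -34.3]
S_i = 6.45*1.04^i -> [6.45, 6.71, 6.98, 7.26, 7.55]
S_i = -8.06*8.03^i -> [-8.06, -64.72, -519.72, -4173.32, -33511.76]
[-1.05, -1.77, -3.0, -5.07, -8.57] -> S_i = -1.05*1.69^i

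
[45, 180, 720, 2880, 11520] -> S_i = 45*4^i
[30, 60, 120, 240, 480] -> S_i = 30*2^i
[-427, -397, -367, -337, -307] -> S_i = -427 + 30*i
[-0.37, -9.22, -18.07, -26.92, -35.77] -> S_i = -0.37 + -8.85*i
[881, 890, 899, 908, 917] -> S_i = 881 + 9*i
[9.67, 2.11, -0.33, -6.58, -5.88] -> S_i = Random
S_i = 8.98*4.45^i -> [8.98, 39.96, 177.83, 791.33, 3521.41]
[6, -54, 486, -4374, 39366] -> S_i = 6*-9^i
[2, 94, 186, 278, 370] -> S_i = 2 + 92*i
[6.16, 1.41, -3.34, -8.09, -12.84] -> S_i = 6.16 + -4.75*i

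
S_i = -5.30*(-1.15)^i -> [-5.3, 6.1, -7.01, 8.06, -9.27]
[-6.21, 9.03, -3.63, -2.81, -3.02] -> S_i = Random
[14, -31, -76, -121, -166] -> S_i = 14 + -45*i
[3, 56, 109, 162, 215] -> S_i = 3 + 53*i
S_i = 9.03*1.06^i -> [9.03, 9.57, 10.15, 10.75, 11.4]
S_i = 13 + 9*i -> [13, 22, 31, 40, 49]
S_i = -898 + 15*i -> [-898, -883, -868, -853, -838]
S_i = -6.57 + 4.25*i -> [-6.57, -2.32, 1.93, 6.18, 10.43]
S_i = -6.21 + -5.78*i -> [-6.21, -11.99, -17.77, -23.55, -29.33]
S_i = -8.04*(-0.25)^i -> [-8.04, 2.01, -0.5, 0.13, -0.03]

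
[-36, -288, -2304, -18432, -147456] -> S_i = -36*8^i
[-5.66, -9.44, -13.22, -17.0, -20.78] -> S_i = -5.66 + -3.78*i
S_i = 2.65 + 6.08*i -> [2.65, 8.73, 14.81, 20.89, 26.97]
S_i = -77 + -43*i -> [-77, -120, -163, -206, -249]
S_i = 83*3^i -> [83, 249, 747, 2241, 6723]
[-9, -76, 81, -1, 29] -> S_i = Random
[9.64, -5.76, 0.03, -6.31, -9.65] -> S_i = Random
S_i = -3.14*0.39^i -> [-3.14, -1.22, -0.48, -0.19, -0.07]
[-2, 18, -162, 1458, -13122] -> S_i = -2*-9^i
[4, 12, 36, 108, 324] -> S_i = 4*3^i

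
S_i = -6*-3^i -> [-6, 18, -54, 162, -486]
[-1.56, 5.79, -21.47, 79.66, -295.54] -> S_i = -1.56*(-3.71)^i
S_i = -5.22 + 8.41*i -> [-5.22, 3.19, 11.6, 20.01, 28.42]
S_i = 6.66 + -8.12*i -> [6.66, -1.46, -9.58, -17.7, -25.82]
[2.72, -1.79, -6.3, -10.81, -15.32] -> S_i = 2.72 + -4.51*i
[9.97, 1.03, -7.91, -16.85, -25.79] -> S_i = 9.97 + -8.94*i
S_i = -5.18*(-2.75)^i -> [-5.18, 14.24, -39.17, 107.73, -296.25]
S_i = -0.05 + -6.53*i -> [-0.05, -6.58, -13.11, -19.64, -26.17]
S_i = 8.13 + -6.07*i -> [8.13, 2.06, -4.01, -10.08, -16.15]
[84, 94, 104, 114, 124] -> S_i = 84 + 10*i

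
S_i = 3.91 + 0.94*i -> [3.91, 4.85, 5.79, 6.73, 7.67]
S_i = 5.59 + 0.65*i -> [5.59, 6.24, 6.89, 7.54, 8.19]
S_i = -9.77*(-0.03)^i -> [-9.77, 0.29, -0.01, 0.0, -0.0]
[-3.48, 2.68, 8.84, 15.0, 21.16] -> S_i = -3.48 + 6.16*i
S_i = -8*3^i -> [-8, -24, -72, -216, -648]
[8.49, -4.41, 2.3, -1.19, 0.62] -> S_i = 8.49*(-0.52)^i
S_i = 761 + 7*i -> [761, 768, 775, 782, 789]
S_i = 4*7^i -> [4, 28, 196, 1372, 9604]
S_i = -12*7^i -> [-12, -84, -588, -4116, -28812]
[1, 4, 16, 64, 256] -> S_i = 1*4^i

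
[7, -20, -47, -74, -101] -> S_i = 7 + -27*i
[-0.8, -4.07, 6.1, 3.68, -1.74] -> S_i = Random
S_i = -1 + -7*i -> [-1, -8, -15, -22, -29]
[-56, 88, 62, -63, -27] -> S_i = Random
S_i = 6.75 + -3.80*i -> [6.75, 2.95, -0.85, -4.65, -8.45]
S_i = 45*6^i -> [45, 270, 1620, 9720, 58320]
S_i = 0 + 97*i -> [0, 97, 194, 291, 388]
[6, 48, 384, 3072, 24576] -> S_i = 6*8^i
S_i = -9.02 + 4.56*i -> [-9.02, -4.46, 0.1, 4.66, 9.22]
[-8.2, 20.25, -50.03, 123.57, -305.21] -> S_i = -8.20*(-2.47)^i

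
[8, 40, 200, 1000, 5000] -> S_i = 8*5^i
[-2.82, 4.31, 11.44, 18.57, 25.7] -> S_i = -2.82 + 7.13*i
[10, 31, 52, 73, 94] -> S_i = 10 + 21*i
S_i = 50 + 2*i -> [50, 52, 54, 56, 58]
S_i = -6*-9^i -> [-6, 54, -486, 4374, -39366]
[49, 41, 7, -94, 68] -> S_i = Random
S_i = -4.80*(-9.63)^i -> [-4.8, 46.22, -445.14, 4286.67, -41280.64]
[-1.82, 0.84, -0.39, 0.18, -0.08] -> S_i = -1.82*(-0.46)^i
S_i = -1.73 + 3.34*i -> [-1.73, 1.61, 4.95, 8.29, 11.63]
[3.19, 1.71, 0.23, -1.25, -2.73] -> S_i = 3.19 + -1.48*i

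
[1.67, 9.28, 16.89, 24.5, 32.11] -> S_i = 1.67 + 7.61*i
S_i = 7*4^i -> [7, 28, 112, 448, 1792]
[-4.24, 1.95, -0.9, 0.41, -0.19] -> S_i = -4.24*(-0.46)^i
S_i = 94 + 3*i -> [94, 97, 100, 103, 106]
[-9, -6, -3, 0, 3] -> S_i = -9 + 3*i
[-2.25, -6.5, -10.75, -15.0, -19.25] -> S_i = -2.25 + -4.25*i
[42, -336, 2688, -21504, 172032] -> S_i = 42*-8^i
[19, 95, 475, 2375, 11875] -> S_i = 19*5^i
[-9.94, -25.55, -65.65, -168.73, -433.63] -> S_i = -9.94*2.57^i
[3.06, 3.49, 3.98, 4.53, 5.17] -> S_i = 3.06*1.14^i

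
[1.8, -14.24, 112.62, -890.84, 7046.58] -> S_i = 1.80*(-7.91)^i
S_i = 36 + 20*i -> [36, 56, 76, 96, 116]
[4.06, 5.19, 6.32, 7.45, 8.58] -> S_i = 4.06 + 1.13*i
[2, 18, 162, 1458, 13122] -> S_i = 2*9^i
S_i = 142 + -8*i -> [142, 134, 126, 118, 110]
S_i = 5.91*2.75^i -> [5.91, 16.25, 44.69, 122.91, 338.0]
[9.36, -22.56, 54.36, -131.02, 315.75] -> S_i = 9.36*(-2.41)^i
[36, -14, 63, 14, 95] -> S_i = Random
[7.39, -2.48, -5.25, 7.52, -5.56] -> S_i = Random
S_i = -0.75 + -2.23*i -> [-0.75, -2.98, -5.21, -7.44, -9.67]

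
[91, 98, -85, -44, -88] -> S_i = Random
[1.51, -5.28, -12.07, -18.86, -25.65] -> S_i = 1.51 + -6.79*i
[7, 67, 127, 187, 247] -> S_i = 7 + 60*i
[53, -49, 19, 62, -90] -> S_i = Random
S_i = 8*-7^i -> [8, -56, 392, -2744, 19208]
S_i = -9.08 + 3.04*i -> [-9.08, -6.04, -3.0, 0.04, 3.08]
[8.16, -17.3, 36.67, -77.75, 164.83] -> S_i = 8.16*(-2.12)^i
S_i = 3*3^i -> [3, 9, 27, 81, 243]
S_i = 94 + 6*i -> [94, 100, 106, 112, 118]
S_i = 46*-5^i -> [46, -230, 1150, -5750, 28750]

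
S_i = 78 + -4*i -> [78, 74, 70, 66, 62]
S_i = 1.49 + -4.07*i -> [1.49, -2.58, -6.65, -10.72, -14.79]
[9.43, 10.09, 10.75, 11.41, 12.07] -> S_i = 9.43 + 0.66*i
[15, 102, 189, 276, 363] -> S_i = 15 + 87*i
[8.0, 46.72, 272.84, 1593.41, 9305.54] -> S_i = 8.00*5.84^i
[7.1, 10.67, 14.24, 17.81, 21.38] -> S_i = 7.10 + 3.57*i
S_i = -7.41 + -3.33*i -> [-7.41, -10.74, -14.07, -17.4, -20.73]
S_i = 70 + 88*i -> [70, 158, 246, 334, 422]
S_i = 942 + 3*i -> [942, 945, 948, 951, 954]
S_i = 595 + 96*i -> [595, 691, 787, 883, 979]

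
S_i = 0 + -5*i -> [0, -5, -10, -15, -20]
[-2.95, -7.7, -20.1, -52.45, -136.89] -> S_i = -2.95*2.61^i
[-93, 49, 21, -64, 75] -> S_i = Random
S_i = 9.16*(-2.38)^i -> [9.16, -21.8, 51.89, -123.49, 293.9]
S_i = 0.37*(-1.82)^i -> [0.37, -0.67, 1.23, -2.23, 4.06]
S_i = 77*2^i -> [77, 154, 308, 616, 1232]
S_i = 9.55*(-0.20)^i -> [9.55, -1.91, 0.38, -0.08, 0.02]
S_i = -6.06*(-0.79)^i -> [-6.06, 4.79, -3.78, 2.99, -2.36]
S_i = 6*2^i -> [6, 12, 24, 48, 96]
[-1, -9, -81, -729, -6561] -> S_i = -1*9^i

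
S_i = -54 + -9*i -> [-54, -63, -72, -81, -90]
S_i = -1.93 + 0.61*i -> [-1.93, -1.32, -0.71, -0.1, 0.51]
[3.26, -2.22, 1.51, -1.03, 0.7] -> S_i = 3.26*(-0.68)^i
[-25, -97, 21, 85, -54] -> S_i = Random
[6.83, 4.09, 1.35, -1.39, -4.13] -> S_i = 6.83 + -2.74*i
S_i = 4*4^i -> [4, 16, 64, 256, 1024]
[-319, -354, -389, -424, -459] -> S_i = -319 + -35*i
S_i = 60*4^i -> [60, 240, 960, 3840, 15360]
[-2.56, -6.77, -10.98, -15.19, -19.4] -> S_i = -2.56 + -4.21*i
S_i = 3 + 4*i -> [3, 7, 11, 15, 19]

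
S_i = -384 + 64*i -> [-384, -320, -256, -192, -128]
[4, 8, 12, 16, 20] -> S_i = 4 + 4*i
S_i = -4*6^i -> [-4, -24, -144, -864, -5184]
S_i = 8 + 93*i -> [8, 101, 194, 287, 380]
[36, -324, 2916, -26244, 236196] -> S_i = 36*-9^i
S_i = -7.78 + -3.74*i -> [-7.78, -11.52, -15.26, -19.0, -22.74]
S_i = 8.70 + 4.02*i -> [8.7, 12.72, 16.74, 20.76, 24.78]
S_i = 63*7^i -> [63, 441, 3087, 21609, 151263]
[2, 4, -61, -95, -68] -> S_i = Random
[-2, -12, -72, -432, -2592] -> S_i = -2*6^i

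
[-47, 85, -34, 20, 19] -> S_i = Random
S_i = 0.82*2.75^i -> [0.82, 2.26, 6.2, 17.05, 46.9]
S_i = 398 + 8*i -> [398, 406, 414, 422, 430]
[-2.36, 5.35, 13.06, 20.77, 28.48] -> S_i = -2.36 + 7.71*i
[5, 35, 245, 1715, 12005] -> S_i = 5*7^i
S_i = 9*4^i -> [9, 36, 144, 576, 2304]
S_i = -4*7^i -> [-4, -28, -196, -1372, -9604]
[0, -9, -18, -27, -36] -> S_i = 0 + -9*i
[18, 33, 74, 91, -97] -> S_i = Random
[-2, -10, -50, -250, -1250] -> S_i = -2*5^i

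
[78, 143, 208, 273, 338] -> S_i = 78 + 65*i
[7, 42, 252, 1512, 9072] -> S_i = 7*6^i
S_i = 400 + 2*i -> [400, 402, 404, 406, 408]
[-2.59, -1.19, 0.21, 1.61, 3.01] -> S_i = -2.59 + 1.40*i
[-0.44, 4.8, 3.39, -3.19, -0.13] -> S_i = Random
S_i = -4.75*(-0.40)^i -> [-4.75, 1.9, -0.76, 0.3, -0.12]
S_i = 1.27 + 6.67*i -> [1.27, 7.94, 14.61, 21.28, 27.95]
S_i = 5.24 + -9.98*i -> [5.24, -4.74, -14.72, -24.7, -34.68]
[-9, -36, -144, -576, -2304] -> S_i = -9*4^i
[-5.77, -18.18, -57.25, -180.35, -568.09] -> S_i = -5.77*3.15^i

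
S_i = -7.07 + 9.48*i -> [-7.07, 2.41, 11.89, 21.37, 30.85]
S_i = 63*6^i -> [63, 378, 2268, 13608, 81648]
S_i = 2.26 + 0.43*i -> [2.26, 2.69, 3.12, 3.55, 3.98]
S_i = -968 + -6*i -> [-968, -974, -980, -986, -992]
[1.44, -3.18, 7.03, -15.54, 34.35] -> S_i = 1.44*(-2.21)^i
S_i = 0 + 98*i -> [0, 98, 196, 294, 392]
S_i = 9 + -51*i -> [9, -42, -93, -144, -195]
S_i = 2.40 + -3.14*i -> [2.4, -0.74, -3.88, -7.02, -10.16]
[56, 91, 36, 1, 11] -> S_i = Random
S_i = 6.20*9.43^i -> [6.2, 58.47, 551.33, 5199.08, 49027.35]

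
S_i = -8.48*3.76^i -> [-8.48, -31.88, -119.89, -450.77, -1694.91]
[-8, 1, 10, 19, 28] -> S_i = -8 + 9*i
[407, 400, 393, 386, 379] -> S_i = 407 + -7*i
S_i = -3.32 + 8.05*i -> [-3.32, 4.73, 12.78, 20.83, 28.88]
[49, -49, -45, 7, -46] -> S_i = Random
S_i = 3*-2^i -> [3, -6, 12, -24, 48]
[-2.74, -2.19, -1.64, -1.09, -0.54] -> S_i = -2.74 + 0.55*i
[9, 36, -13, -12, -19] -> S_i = Random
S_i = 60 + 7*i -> [60, 67, 74, 81, 88]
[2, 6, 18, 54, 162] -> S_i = 2*3^i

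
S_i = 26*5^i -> [26, 130, 650, 3250, 16250]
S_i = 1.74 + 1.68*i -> [1.74, 3.42, 5.1, 6.78, 8.46]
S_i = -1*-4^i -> [-1, 4, -16, 64, -256]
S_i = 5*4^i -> [5, 20, 80, 320, 1280]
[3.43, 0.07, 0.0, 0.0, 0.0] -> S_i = 3.43*0.02^i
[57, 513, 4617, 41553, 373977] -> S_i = 57*9^i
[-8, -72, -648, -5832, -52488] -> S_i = -8*9^i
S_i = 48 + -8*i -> [48, 40, 32, 24, 16]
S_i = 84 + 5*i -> [84, 89, 94, 99, 104]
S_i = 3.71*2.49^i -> [3.71, 9.24, 23.0, 57.28, 142.62]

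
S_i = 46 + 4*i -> [46, 50, 54, 58, 62]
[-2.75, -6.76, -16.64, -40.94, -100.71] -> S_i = -2.75*2.46^i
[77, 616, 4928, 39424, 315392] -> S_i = 77*8^i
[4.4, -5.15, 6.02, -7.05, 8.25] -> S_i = 4.40*(-1.17)^i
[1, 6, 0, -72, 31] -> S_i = Random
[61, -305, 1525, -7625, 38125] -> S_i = 61*-5^i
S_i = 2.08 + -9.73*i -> [2.08, -7.65, -17.38, -27.11, -36.84]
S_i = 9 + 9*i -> [9, 18, 27, 36, 45]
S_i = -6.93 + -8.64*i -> [-6.93, -15.57, -24.21, -32.85, -41.49]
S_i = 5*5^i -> [5, 25, 125, 625, 3125]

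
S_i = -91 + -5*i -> [-91, -96, -101, -106, -111]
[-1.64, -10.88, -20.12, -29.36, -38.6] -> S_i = -1.64 + -9.24*i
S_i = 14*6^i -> [14, 84, 504, 3024, 18144]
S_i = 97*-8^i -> [97, -776, 6208, -49664, 397312]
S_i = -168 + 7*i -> [-168, -161, -154, -147, -140]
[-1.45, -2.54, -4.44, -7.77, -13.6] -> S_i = -1.45*1.75^i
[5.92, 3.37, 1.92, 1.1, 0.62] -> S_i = 5.92*0.57^i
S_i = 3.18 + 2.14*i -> [3.18, 5.32, 7.46, 9.6, 11.74]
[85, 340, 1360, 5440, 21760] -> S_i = 85*4^i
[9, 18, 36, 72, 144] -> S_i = 9*2^i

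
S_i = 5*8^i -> [5, 40, 320, 2560, 20480]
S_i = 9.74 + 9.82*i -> [9.74, 19.56, 29.38, 39.2, 49.02]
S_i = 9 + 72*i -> [9, 81, 153, 225, 297]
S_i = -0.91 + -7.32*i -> [-0.91, -8.23, -15.55, -22.87, -30.19]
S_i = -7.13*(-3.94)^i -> [-7.13, 28.09, -110.68, 436.09, -1718.2]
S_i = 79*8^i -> [79, 632, 5056, 40448, 323584]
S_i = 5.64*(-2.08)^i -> [5.64, -11.73, 24.4, -50.75, 105.57]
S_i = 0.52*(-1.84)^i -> [0.52, -0.96, 1.76, -3.24, 5.96]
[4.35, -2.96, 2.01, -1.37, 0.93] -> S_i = 4.35*(-0.68)^i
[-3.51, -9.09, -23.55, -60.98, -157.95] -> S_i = -3.51*2.59^i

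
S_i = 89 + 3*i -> [89, 92, 95, 98, 101]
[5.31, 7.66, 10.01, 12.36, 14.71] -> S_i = 5.31 + 2.35*i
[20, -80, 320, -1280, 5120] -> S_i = 20*-4^i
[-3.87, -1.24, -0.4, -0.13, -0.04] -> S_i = -3.87*0.32^i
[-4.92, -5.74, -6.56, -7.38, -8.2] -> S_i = -4.92 + -0.82*i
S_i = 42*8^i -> [42, 336, 2688, 21504, 172032]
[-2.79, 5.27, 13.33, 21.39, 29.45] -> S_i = -2.79 + 8.06*i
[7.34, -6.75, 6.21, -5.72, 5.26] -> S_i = 7.34*(-0.92)^i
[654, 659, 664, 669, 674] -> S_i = 654 + 5*i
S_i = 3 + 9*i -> [3, 12, 21, 30, 39]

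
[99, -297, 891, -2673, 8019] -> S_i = 99*-3^i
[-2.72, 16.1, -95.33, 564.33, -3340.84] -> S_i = -2.72*(-5.92)^i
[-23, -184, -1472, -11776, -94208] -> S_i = -23*8^i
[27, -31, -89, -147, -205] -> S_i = 27 + -58*i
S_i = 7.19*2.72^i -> [7.19, 19.56, 53.19, 144.69, 393.55]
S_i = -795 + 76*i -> [-795, -719, -643, -567, -491]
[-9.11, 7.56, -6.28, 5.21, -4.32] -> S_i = -9.11*(-0.83)^i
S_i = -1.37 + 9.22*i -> [-1.37, 7.85, 17.07, 26.29, 35.51]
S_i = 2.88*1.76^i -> [2.88, 5.07, 8.92, 15.7, 27.63]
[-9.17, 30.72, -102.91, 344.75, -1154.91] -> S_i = -9.17*(-3.35)^i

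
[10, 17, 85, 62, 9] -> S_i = Random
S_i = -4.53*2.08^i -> [-4.53, -9.42, -19.6, -40.77, -84.79]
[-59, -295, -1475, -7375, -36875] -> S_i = -59*5^i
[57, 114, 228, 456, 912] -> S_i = 57*2^i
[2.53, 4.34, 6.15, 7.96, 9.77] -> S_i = 2.53 + 1.81*i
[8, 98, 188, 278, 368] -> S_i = 8 + 90*i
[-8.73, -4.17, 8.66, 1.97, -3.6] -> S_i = Random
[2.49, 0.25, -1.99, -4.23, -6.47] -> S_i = 2.49 + -2.24*i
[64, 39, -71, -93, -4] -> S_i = Random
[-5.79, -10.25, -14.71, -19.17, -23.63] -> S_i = -5.79 + -4.46*i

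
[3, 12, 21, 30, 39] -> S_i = 3 + 9*i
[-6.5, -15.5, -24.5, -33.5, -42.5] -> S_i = -6.50 + -9.00*i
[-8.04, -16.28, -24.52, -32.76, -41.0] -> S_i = -8.04 + -8.24*i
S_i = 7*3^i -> [7, 21, 63, 189, 567]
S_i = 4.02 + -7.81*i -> [4.02, -3.79, -11.6, -19.41, -27.22]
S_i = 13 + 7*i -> [13, 20, 27, 34, 41]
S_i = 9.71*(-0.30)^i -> [9.71, -2.91, 0.87, -0.26, 0.08]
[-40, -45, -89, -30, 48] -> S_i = Random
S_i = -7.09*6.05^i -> [-7.09, -42.89, -259.51, -1570.05, -9498.78]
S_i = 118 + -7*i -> [118, 111, 104, 97, 90]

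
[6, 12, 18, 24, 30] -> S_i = 6 + 6*i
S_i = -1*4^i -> [-1, -4, -16, -64, -256]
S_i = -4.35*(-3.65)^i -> [-4.35, 15.88, -57.95, 211.53, -772.08]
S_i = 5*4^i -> [5, 20, 80, 320, 1280]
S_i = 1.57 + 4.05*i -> [1.57, 5.62, 9.67, 13.72, 17.77]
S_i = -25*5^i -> [-25, -125, -625, -3125, -15625]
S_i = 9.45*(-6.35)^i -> [9.45, -60.01, 381.05, -2419.65, 15364.79]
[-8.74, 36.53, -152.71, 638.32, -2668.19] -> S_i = -8.74*(-4.18)^i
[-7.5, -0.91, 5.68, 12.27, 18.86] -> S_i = -7.50 + 6.59*i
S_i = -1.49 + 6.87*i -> [-1.49, 5.38, 12.25, 19.12, 25.99]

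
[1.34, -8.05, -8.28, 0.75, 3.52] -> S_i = Random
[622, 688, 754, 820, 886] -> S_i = 622 + 66*i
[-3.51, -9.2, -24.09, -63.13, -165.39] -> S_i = -3.51*2.62^i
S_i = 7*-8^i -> [7, -56, 448, -3584, 28672]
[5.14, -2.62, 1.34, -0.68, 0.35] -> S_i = 5.14*(-0.51)^i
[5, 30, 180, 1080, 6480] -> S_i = 5*6^i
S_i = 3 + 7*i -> [3, 10, 17, 24, 31]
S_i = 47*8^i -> [47, 376, 3008, 24064, 192512]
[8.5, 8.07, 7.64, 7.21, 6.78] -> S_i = 8.50 + -0.43*i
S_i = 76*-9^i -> [76, -684, 6156, -55404, 498636]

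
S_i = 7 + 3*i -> [7, 10, 13, 16, 19]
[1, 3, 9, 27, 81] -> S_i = 1*3^i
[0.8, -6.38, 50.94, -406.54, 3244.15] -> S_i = 0.80*(-7.98)^i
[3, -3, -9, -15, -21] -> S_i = 3 + -6*i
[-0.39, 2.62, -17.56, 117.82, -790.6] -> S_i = -0.39*(-6.71)^i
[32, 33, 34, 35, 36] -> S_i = 32 + 1*i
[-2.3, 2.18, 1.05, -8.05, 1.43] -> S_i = Random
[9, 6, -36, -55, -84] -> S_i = Random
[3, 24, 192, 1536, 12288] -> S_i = 3*8^i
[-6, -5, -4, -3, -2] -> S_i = -6 + 1*i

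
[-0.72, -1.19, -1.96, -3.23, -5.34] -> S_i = -0.72*1.65^i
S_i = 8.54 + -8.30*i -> [8.54, 0.24, -8.06, -16.36, -24.66]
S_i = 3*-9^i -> [3, -27, 243, -2187, 19683]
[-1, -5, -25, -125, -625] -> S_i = -1*5^i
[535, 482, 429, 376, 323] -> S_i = 535 + -53*i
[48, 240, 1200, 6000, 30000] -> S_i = 48*5^i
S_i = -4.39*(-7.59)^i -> [-4.39, 33.32, -252.9, 1919.51, -14569.06]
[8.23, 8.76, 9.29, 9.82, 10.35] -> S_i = 8.23 + 0.53*i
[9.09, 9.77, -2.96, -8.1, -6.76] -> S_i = Random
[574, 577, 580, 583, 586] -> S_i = 574 + 3*i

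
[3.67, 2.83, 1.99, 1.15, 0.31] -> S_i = 3.67 + -0.84*i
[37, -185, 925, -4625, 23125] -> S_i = 37*-5^i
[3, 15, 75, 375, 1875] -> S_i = 3*5^i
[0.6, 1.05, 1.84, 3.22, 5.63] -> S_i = 0.60*1.75^i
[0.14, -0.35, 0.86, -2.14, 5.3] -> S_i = 0.14*(-2.48)^i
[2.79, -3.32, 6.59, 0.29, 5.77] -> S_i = Random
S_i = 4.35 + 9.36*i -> [4.35, 13.71, 23.07, 32.43, 41.79]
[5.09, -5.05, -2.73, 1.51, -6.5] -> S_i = Random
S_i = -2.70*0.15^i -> [-2.7, -0.4, -0.06, -0.01, -0.0]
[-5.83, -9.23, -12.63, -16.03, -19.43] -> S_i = -5.83 + -3.40*i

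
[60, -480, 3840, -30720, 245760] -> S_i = 60*-8^i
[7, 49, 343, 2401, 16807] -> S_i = 7*7^i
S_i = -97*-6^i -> [-97, 582, -3492, 20952, -125712]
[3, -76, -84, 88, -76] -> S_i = Random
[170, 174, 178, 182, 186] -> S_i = 170 + 4*i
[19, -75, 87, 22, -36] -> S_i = Random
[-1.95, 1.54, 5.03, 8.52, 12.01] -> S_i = -1.95 + 3.49*i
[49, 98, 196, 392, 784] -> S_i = 49*2^i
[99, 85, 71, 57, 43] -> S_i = 99 + -14*i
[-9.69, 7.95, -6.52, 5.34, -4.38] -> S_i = -9.69*(-0.82)^i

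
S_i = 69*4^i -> [69, 276, 1104, 4416, 17664]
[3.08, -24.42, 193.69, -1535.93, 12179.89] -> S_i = 3.08*(-7.93)^i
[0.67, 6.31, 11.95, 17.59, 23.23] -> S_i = 0.67 + 5.64*i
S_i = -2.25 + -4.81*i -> [-2.25, -7.06, -11.87, -16.68, -21.49]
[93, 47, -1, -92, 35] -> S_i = Random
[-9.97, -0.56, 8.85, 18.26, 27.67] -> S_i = -9.97 + 9.41*i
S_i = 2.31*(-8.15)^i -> [2.31, -18.83, 153.44, -1250.5, 10191.6]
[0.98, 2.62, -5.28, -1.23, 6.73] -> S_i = Random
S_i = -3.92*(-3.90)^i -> [-3.92, 15.29, -59.62, 232.53, -906.87]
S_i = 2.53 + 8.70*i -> [2.53, 11.23, 19.93, 28.63, 37.33]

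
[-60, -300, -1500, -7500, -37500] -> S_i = -60*5^i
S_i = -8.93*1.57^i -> [-8.93, -14.02, -22.01, -34.56, -54.26]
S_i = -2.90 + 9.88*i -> [-2.9, 6.98, 16.86, 26.74, 36.62]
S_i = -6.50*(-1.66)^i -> [-6.5, 10.79, -17.91, 29.73, -49.36]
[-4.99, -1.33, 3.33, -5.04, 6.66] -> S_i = Random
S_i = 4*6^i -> [4, 24, 144, 864, 5184]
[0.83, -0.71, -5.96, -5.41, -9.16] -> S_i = Random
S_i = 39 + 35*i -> [39, 74, 109, 144, 179]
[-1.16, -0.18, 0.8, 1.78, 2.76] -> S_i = -1.16 + 0.98*i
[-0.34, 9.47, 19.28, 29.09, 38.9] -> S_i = -0.34 + 9.81*i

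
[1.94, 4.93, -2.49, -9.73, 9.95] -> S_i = Random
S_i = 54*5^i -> [54, 270, 1350, 6750, 33750]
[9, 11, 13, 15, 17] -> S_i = 9 + 2*i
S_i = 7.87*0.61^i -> [7.87, 4.8, 2.93, 1.79, 1.09]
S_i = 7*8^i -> [7, 56, 448, 3584, 28672]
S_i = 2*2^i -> [2, 4, 8, 16, 32]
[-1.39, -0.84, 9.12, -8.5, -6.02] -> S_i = Random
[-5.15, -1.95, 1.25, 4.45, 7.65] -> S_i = -5.15 + 3.20*i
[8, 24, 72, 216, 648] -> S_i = 8*3^i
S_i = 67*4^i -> [67, 268, 1072, 4288, 17152]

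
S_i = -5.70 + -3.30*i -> [-5.7, -9.0, -12.3, -15.6, -18.9]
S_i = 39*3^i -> [39, 117, 351, 1053, 3159]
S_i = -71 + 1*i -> [-71, -70, -69, -68, -67]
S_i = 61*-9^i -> [61, -549, 4941, -44469, 400221]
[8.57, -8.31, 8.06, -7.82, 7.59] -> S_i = 8.57*(-0.97)^i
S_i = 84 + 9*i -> [84, 93, 102, 111, 120]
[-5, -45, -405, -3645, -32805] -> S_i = -5*9^i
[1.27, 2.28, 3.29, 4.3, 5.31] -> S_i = 1.27 + 1.01*i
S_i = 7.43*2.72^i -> [7.43, 20.21, 54.97, 149.52, 406.69]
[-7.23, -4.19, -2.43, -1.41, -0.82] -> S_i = -7.23*0.58^i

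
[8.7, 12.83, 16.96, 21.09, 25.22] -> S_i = 8.70 + 4.13*i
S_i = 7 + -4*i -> [7, 3, -1, -5, -9]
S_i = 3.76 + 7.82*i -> [3.76, 11.58, 19.4, 27.22, 35.04]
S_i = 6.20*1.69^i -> [6.2, 10.48, 17.71, 29.93, 50.58]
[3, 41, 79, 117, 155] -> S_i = 3 + 38*i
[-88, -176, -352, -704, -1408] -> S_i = -88*2^i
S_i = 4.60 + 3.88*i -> [4.6, 8.48, 12.36, 16.24, 20.12]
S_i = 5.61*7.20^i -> [5.61, 40.39, 290.82, 2093.92, 15076.23]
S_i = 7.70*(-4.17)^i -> [7.7, -32.11, 133.89, -558.34, 2328.28]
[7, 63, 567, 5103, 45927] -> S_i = 7*9^i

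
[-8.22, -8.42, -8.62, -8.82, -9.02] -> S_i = -8.22 + -0.20*i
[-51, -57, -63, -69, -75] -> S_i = -51 + -6*i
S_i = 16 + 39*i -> [16, 55, 94, 133, 172]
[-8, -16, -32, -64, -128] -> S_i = -8*2^i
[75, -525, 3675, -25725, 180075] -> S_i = 75*-7^i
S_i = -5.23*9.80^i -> [-5.23, -51.25, -502.29, -4922.43, -48239.85]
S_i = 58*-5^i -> [58, -290, 1450, -7250, 36250]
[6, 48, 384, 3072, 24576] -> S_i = 6*8^i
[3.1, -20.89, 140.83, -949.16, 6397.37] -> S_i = 3.10*(-6.74)^i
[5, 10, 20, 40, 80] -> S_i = 5*2^i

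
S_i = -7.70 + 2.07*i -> [-7.7, -5.63, -3.56, -1.49, 0.58]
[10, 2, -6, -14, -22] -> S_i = 10 + -8*i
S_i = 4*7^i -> [4, 28, 196, 1372, 9604]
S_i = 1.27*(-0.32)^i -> [1.27, -0.41, 0.13, -0.04, 0.01]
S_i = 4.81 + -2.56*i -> [4.81, 2.25, -0.31, -2.87, -5.43]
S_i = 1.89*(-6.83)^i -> [1.89, -12.91, 88.17, -602.18, 4112.87]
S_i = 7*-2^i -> [7, -14, 28, -56, 112]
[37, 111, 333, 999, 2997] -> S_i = 37*3^i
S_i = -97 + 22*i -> [-97, -75, -53, -31, -9]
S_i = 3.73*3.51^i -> [3.73, 13.09, 45.95, 161.3, 566.16]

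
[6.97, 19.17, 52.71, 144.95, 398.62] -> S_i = 6.97*2.75^i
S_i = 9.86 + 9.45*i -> [9.86, 19.31, 28.76, 38.21, 47.66]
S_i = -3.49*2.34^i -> [-3.49, -8.17, -19.11, -44.72, -104.64]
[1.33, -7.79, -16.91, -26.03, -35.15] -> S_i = 1.33 + -9.12*i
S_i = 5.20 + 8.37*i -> [5.2, 13.57, 21.94, 30.31, 38.68]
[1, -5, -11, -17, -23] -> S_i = 1 + -6*i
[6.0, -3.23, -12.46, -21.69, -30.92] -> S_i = 6.00 + -9.23*i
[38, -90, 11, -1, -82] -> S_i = Random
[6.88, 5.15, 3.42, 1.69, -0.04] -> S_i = 6.88 + -1.73*i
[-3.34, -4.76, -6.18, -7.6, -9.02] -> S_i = -3.34 + -1.42*i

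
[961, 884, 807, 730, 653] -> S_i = 961 + -77*i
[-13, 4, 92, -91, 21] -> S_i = Random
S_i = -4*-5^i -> [-4, 20, -100, 500, -2500]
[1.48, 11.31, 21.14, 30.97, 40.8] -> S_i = 1.48 + 9.83*i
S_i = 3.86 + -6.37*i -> [3.86, -2.51, -8.88, -15.25, -21.62]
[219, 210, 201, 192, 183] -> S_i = 219 + -9*i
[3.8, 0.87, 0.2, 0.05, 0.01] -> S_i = 3.80*0.23^i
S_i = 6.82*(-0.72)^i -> [6.82, -4.91, 3.54, -2.55, 1.83]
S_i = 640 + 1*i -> [640, 641, 642, 643, 644]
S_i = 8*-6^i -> [8, -48, 288, -1728, 10368]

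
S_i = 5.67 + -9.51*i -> [5.67, -3.84, -13.35, -22.86, -32.37]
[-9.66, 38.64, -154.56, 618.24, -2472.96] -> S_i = -9.66*(-4.00)^i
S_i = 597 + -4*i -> [597, 593, 589, 585, 581]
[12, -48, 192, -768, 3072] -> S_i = 12*-4^i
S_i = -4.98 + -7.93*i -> [-4.98, -12.91, -20.84, -28.77, -36.7]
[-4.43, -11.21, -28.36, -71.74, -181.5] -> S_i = -4.43*2.53^i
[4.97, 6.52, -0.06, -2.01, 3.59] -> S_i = Random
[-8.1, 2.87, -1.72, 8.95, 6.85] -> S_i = Random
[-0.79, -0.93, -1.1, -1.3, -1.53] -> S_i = -0.79*1.18^i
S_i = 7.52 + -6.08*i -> [7.52, 1.44, -4.64, -10.72, -16.8]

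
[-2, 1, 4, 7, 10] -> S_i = -2 + 3*i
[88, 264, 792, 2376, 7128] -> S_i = 88*3^i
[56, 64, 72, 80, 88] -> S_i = 56 + 8*i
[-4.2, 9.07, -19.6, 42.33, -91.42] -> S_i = -4.20*(-2.16)^i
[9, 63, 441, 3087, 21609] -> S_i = 9*7^i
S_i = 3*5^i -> [3, 15, 75, 375, 1875]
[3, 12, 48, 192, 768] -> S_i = 3*4^i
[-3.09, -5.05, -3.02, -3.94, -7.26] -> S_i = Random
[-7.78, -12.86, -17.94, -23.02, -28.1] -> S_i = -7.78 + -5.08*i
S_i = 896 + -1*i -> [896, 895, 894, 893, 892]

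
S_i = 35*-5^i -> [35, -175, 875, -4375, 21875]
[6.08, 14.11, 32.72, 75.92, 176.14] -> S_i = 6.08*2.32^i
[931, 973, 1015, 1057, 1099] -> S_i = 931 + 42*i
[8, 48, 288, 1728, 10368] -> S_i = 8*6^i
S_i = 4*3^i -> [4, 12, 36, 108, 324]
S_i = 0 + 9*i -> [0, 9, 18, 27, 36]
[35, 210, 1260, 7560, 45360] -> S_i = 35*6^i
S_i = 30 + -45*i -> [30, -15, -60, -105, -150]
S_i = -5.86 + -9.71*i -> [-5.86, -15.57, -25.28, -34.99, -44.7]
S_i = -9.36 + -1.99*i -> [-9.36, -11.35, -13.34, -15.33, -17.32]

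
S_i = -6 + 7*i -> [-6, 1, 8, 15, 22]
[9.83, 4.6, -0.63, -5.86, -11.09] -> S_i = 9.83 + -5.23*i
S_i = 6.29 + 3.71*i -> [6.29, 10.0, 13.71, 17.42, 21.13]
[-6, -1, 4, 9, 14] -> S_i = -6 + 5*i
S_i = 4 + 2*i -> [4, 6, 8, 10, 12]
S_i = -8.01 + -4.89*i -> [-8.01, -12.9, -17.79, -22.68, -27.57]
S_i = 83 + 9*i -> [83, 92, 101, 110, 119]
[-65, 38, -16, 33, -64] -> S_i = Random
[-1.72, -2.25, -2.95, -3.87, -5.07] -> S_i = -1.72*1.31^i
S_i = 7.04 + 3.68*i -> [7.04, 10.72, 14.4, 18.08, 21.76]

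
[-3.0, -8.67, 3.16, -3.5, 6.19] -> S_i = Random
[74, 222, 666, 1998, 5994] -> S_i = 74*3^i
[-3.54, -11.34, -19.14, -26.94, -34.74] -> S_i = -3.54 + -7.80*i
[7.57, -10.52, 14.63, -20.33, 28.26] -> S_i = 7.57*(-1.39)^i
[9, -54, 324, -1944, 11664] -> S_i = 9*-6^i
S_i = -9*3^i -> [-9, -27, -81, -243, -729]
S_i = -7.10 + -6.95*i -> [-7.1, -14.05, -21.0, -27.95, -34.9]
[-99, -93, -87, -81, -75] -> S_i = -99 + 6*i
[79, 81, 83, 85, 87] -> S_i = 79 + 2*i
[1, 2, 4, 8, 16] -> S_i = 1*2^i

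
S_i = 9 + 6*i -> [9, 15, 21, 27, 33]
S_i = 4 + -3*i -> [4, 1, -2, -5, -8]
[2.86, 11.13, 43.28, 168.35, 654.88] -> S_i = 2.86*3.89^i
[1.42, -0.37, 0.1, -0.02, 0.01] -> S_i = 1.42*(-0.26)^i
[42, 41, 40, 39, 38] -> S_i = 42 + -1*i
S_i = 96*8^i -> [96, 768, 6144, 49152, 393216]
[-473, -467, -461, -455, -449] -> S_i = -473 + 6*i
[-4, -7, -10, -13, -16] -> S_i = -4 + -3*i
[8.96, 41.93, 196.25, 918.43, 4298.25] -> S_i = 8.96*4.68^i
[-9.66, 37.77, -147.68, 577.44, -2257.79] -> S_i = -9.66*(-3.91)^i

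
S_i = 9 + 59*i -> [9, 68, 127, 186, 245]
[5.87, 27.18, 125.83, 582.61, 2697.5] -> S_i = 5.87*4.63^i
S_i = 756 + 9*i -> [756, 765, 774, 783, 792]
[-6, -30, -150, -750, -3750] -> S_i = -6*5^i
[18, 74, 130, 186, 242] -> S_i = 18 + 56*i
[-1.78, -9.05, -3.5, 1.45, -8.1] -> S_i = Random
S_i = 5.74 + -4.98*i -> [5.74, 0.76, -4.22, -9.2, -14.18]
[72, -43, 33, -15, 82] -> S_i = Random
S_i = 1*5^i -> [1, 5, 25, 125, 625]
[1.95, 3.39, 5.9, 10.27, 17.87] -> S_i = 1.95*1.74^i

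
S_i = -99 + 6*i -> [-99, -93, -87, -81, -75]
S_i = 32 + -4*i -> [32, 28, 24, 20, 16]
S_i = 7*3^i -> [7, 21, 63, 189, 567]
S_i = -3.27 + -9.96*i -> [-3.27, -13.23, -23.19, -33.15, -43.11]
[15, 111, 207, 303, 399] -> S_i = 15 + 96*i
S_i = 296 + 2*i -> [296, 298, 300, 302, 304]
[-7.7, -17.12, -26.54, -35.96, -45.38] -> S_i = -7.70 + -9.42*i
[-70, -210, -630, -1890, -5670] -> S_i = -70*3^i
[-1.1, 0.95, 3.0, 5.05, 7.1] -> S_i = -1.10 + 2.05*i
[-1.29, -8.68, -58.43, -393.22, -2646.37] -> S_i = -1.29*6.73^i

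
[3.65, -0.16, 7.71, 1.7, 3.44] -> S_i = Random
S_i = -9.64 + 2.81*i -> [-9.64, -6.83, -4.02, -1.21, 1.6]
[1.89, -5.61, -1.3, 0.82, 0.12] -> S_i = Random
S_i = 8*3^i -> [8, 24, 72, 216, 648]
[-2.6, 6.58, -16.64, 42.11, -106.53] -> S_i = -2.60*(-2.53)^i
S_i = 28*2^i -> [28, 56, 112, 224, 448]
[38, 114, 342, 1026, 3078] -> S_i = 38*3^i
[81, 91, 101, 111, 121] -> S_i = 81 + 10*i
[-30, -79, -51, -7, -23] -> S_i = Random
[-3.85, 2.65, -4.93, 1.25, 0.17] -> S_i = Random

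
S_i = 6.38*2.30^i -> [6.38, 14.67, 33.75, 77.63, 178.54]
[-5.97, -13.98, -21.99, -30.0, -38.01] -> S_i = -5.97 + -8.01*i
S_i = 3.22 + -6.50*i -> [3.22, -3.28, -9.78, -16.28, -22.78]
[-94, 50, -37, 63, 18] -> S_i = Random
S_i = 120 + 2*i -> [120, 122, 124, 126, 128]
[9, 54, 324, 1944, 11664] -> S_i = 9*6^i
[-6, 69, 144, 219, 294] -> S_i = -6 + 75*i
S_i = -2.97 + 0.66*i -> [-2.97, -2.31, -1.65, -0.99, -0.33]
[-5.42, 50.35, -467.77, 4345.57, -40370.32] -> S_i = -5.42*(-9.29)^i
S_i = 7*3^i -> [7, 21, 63, 189, 567]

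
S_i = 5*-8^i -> [5, -40, 320, -2560, 20480]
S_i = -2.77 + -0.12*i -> [-2.77, -2.89, -3.01, -3.13, -3.25]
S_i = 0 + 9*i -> [0, 9, 18, 27, 36]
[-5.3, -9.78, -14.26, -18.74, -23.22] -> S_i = -5.30 + -4.48*i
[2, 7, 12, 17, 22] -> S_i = 2 + 5*i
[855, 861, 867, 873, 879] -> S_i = 855 + 6*i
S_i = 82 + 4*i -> [82, 86, 90, 94, 98]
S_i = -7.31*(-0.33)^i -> [-7.31, 2.41, -0.8, 0.26, -0.09]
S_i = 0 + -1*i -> [0, -1, -2, -3, -4]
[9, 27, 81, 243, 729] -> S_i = 9*3^i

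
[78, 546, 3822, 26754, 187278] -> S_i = 78*7^i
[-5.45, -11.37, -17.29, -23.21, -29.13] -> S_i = -5.45 + -5.92*i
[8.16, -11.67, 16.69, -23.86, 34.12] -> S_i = 8.16*(-1.43)^i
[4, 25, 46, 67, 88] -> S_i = 4 + 21*i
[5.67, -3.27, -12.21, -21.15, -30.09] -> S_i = 5.67 + -8.94*i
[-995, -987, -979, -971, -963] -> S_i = -995 + 8*i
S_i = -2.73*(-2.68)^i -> [-2.73, 7.32, -19.61, 52.55, -140.83]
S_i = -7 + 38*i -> [-7, 31, 69, 107, 145]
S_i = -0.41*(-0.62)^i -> [-0.41, 0.25, -0.16, 0.1, -0.06]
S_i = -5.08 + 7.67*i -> [-5.08, 2.59, 10.26, 17.93, 25.6]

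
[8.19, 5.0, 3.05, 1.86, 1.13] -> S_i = 8.19*0.61^i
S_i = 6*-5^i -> [6, -30, 150, -750, 3750]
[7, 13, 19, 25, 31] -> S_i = 7 + 6*i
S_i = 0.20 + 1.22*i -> [0.2, 1.42, 2.64, 3.86, 5.08]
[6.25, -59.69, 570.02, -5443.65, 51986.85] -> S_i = 6.25*(-9.55)^i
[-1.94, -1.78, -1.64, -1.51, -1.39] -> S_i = -1.94*0.92^i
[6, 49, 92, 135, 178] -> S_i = 6 + 43*i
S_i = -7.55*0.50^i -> [-7.55, -3.78, -1.89, -0.94, -0.47]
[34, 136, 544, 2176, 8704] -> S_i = 34*4^i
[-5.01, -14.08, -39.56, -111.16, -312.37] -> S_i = -5.01*2.81^i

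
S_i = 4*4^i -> [4, 16, 64, 256, 1024]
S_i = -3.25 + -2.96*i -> [-3.25, -6.21, -9.17, -12.13, -15.09]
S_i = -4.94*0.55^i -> [-4.94, -2.72, -1.49, -0.82, -0.45]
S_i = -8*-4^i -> [-8, 32, -128, 512, -2048]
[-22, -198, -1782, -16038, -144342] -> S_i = -22*9^i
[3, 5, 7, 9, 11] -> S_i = 3 + 2*i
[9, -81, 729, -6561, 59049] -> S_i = 9*-9^i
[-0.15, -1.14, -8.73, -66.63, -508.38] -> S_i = -0.15*7.63^i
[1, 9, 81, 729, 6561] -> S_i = 1*9^i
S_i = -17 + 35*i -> [-17, 18, 53, 88, 123]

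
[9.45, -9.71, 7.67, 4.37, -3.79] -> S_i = Random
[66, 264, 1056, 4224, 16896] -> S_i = 66*4^i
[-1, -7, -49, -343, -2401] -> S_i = -1*7^i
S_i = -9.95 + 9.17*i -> [-9.95, -0.78, 8.39, 17.56, 26.73]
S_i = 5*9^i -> [5, 45, 405, 3645, 32805]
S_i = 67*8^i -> [67, 536, 4288, 34304, 274432]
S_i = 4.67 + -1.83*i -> [4.67, 2.84, 1.01, -0.82, -2.65]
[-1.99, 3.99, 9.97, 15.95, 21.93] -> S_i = -1.99 + 5.98*i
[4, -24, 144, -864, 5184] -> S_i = 4*-6^i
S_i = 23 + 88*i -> [23, 111, 199, 287, 375]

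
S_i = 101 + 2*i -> [101, 103, 105, 107, 109]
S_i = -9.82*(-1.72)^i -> [-9.82, 16.89, -29.05, 49.97, -85.95]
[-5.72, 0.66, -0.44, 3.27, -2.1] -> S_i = Random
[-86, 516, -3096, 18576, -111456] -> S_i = -86*-6^i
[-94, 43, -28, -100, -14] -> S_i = Random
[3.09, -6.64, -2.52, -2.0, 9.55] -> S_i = Random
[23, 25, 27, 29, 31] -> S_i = 23 + 2*i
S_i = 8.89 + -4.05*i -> [8.89, 4.84, 0.79, -3.26, -7.31]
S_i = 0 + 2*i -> [0, 2, 4, 6, 8]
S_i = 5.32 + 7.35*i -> [5.32, 12.67, 20.02, 27.37, 34.72]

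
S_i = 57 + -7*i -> [57, 50, 43, 36, 29]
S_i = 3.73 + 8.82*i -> [3.73, 12.55, 21.37, 30.19, 39.01]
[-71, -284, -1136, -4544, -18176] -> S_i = -71*4^i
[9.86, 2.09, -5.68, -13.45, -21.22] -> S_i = 9.86 + -7.77*i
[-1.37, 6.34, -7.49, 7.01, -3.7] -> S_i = Random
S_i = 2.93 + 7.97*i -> [2.93, 10.9, 18.87, 26.84, 34.81]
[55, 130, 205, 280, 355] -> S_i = 55 + 75*i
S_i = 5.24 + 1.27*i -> [5.24, 6.51, 7.78, 9.05, 10.32]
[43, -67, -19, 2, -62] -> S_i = Random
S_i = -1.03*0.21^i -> [-1.03, -0.22, -0.05, -0.01, -0.0]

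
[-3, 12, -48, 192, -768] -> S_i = -3*-4^i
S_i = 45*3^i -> [45, 135, 405, 1215, 3645]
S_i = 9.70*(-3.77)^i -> [9.7, -36.57, 137.87, -519.75, 1959.46]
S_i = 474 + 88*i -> [474, 562, 650, 738, 826]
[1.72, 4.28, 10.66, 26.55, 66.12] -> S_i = 1.72*2.49^i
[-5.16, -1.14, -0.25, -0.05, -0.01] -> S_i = -5.16*0.22^i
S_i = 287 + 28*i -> [287, 315, 343, 371, 399]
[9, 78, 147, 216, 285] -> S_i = 9 + 69*i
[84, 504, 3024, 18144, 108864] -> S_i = 84*6^i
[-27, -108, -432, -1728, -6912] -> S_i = -27*4^i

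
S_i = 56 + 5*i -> [56, 61, 66, 71, 76]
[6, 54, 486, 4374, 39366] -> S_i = 6*9^i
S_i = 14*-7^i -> [14, -98, 686, -4802, 33614]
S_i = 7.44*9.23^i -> [7.44, 68.67, 633.84, 5850.3, 53998.26]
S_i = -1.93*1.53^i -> [-1.93, -2.95, -4.52, -6.91, -10.58]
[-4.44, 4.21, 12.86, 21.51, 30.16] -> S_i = -4.44 + 8.65*i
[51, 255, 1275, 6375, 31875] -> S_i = 51*5^i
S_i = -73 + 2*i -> [-73, -71, -69, -67, -65]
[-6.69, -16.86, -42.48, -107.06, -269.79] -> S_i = -6.69*2.52^i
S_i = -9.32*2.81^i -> [-9.32, -26.19, -73.59, -206.79, -581.09]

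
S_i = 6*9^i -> [6, 54, 486, 4374, 39366]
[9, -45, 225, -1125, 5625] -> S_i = 9*-5^i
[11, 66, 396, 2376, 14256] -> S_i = 11*6^i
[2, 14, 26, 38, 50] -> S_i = 2 + 12*i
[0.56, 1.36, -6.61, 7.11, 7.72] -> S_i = Random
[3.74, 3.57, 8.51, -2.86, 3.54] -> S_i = Random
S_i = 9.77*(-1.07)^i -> [9.77, -10.45, 11.19, -11.97, 12.81]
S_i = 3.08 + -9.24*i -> [3.08, -6.16, -15.4, -24.64, -33.88]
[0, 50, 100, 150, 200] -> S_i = 0 + 50*i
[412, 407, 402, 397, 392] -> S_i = 412 + -5*i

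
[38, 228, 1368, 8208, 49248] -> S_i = 38*6^i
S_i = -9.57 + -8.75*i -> [-9.57, -18.32, -27.07, -35.82, -44.57]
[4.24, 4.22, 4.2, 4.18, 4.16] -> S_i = 4.24 + -0.02*i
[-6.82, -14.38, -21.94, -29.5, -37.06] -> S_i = -6.82 + -7.56*i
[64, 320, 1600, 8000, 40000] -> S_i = 64*5^i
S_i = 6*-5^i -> [6, -30, 150, -750, 3750]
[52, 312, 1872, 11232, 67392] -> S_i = 52*6^i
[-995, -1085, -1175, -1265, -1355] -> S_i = -995 + -90*i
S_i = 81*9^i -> [81, 729, 6561, 59049, 531441]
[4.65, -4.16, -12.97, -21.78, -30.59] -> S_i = 4.65 + -8.81*i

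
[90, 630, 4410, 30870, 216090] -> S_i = 90*7^i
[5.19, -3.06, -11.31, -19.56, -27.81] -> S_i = 5.19 + -8.25*i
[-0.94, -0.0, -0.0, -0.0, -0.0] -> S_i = -0.94*0.00^i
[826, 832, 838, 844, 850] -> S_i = 826 + 6*i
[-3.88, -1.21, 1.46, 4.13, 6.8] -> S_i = -3.88 + 2.67*i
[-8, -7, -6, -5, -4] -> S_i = -8 + 1*i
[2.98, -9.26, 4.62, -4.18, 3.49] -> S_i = Random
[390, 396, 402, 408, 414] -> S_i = 390 + 6*i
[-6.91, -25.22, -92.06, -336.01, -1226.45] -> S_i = -6.91*3.65^i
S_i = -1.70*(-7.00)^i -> [-1.7, 11.9, -83.3, 583.1, -4081.7]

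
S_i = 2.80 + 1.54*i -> [2.8, 4.34, 5.88, 7.42, 8.96]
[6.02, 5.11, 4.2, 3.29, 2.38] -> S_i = 6.02 + -0.91*i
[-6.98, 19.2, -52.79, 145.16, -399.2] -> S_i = -6.98*(-2.75)^i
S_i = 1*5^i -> [1, 5, 25, 125, 625]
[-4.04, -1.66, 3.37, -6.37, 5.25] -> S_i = Random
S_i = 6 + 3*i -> [6, 9, 12, 15, 18]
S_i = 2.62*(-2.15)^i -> [2.62, -5.63, 12.11, -26.04, 55.98]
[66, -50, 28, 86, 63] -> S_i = Random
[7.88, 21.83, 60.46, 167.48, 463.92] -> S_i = 7.88*2.77^i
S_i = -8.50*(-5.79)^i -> [-8.5, 49.22, -284.95, 1649.89, -9552.85]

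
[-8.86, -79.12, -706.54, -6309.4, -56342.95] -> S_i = -8.86*8.93^i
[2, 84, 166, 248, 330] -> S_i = 2 + 82*i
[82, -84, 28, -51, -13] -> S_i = Random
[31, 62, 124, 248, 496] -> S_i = 31*2^i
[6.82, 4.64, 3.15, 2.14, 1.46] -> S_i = 6.82*0.68^i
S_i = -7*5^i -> [-7, -35, -175, -875, -4375]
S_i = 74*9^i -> [74, 666, 5994, 53946, 485514]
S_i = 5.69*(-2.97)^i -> [5.69, -16.9, 50.19, -149.07, 442.73]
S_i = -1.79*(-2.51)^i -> [-1.79, 4.49, -11.28, 28.31, -71.05]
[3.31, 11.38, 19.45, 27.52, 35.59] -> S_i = 3.31 + 8.07*i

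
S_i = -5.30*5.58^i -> [-5.3, -29.57, -165.02, -920.83, -5138.22]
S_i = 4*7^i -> [4, 28, 196, 1372, 9604]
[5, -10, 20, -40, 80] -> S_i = 5*-2^i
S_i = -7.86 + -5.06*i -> [-7.86, -12.92, -17.98, -23.04, -28.1]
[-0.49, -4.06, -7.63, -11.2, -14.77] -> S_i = -0.49 + -3.57*i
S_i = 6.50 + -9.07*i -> [6.5, -2.57, -11.64, -20.71, -29.78]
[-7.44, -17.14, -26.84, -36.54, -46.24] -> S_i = -7.44 + -9.70*i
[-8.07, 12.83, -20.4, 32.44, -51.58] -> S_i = -8.07*(-1.59)^i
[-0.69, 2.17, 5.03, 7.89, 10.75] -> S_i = -0.69 + 2.86*i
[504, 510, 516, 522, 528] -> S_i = 504 + 6*i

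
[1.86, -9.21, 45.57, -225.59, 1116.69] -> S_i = 1.86*(-4.95)^i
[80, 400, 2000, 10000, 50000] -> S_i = 80*5^i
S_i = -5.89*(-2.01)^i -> [-5.89, 11.84, -23.8, 47.83, -96.14]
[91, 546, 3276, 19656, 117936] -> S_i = 91*6^i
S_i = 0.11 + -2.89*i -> [0.11, -2.78, -5.67, -8.56, -11.45]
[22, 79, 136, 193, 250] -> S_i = 22 + 57*i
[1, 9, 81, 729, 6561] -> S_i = 1*9^i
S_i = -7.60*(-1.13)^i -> [-7.6, 8.59, -9.7, 10.97, -12.39]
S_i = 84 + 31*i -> [84, 115, 146, 177, 208]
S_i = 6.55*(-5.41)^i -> [6.55, -35.44, 191.71, -1037.13, 5610.87]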